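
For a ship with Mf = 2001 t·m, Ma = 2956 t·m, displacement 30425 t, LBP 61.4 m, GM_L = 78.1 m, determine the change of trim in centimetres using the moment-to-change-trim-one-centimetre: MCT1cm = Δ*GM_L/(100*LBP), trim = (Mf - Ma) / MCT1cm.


Formula: net trimming moment = Mf - Ma; MCT1cm = Δ*GM_L/(100*LBP); trim = net moment / MCT1cm
Step 1 — net trimming moment = 2001 - 2956 = -955 t·m
Step 2 — MCT1cm = 30425 * 78.1 / (100 * 61.4) = 387.002 t·m/cm
Step 3 — trim = -955 / 387.002 ≈ -2.4677 cm (5 s.f.)

-2.4677 cm


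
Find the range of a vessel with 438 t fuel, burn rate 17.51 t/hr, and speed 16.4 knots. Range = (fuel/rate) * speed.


Formula: endurance = fuel / rate; range = endurance * speed
Step 1 — endurance = 438 / 17.51 = 25.0143 hours
Step 2 — range = 25.0143 * 16.4 ≈ 410.23 nautical miles (5 s.f.)

410.23 NM


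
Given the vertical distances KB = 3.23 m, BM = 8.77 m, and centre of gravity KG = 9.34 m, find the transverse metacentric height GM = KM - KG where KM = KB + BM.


Formula: GM = KB + BM - KG
Step 1 — KM = KB + BM = 3.23 + 8.77 = 12.0 m
Step 2 — GM = KM - KG = 12.0 - 9.34 = 2.66 m

2.66 m


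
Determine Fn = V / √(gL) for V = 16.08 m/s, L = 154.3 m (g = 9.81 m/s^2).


Formula: Fn = V / sqrt(g * L)
Step 1 — g * L = 9.81 * 154.3 = 1513.683
Step 2 — sqrt(g * L) = sqrt(1513.683) = 38.906079
Step 3 — Fn = 16.08 / 38.906079 ≈ 0.41330 (5 s.f.)

0.41330


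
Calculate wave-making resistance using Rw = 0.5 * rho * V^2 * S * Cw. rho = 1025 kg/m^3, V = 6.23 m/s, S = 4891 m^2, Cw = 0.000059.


Formula: Rw = 0.5 * rho * V^2 * S * Cw
Step 1 — V^2 = 6.23^2 = 38.8129
Step 2 — 0.5 * rho * V^2 = 0.5 * 1025 * 38.8129 = 19891.61125
Step 3 — Rw = 19891.61125 * 4891 * 0.000059 ≈ 5740.1 N (5 s.f.)

5740.1 N


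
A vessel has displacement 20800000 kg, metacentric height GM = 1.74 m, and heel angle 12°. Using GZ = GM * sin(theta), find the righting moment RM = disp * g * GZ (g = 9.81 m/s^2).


Formula: GZ = GM * sin(theta); RM = disp * g * GZ
Step 1 — GZ = 1.74 * sin(12°) = 1.74 * 0.207912 = 0.361767 m
Step 2 — RM = 20800000 * 9.81 * 0.361767 ≈ 73818000 N·m (5 s.f.)

73818000 N·m


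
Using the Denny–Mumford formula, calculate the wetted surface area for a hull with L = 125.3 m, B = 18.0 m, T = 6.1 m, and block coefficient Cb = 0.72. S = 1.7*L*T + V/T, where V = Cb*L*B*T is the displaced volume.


Formula: S = 1.7*L*T + V/T with V = Cb*L*B*T, i.e. S = L * (1.7*T + Cb*B)
Step 1 — 1.7*T = 1.7 * 6.1 = 10.37 m
Step 2 — Cb*B = 0.72 * 18.0 = 12.96 m
Step 3 — 1.7*T + Cb*B = 10.37 + 12.96 = 23.33 m
Step 4 — S = 125.3 * 23.33 ≈ 2923.2 m^2 (5 s.f.)

2923.2 m^2


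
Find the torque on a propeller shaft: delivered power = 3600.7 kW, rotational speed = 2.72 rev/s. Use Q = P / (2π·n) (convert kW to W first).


Formula: Q = P_W / (2 * pi * n)
Step 1 — P_W = 3600.7 kW * 1000 = 3600700.0 W
Step 2 — 2 * pi * n = 2 * pi * 2.72 = 17.090264
Step 3 — Q = 3600700.0 / 17.090264 ≈ 210690 N·m (5 s.f.)

210690 N·m


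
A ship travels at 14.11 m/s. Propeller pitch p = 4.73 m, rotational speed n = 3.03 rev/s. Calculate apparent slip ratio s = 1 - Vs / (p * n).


Formula: s = 1 - Vs / (p * n)
Step 1 — p * n = 4.73 * 3.03 = 14.3319
Step 2 — Vs / (p*n) = 14.11 / 14.3319 = 0.984517 (6 d.p.)
Step 3 — s = 1 - 0.984517 = 0.015483

0.015483


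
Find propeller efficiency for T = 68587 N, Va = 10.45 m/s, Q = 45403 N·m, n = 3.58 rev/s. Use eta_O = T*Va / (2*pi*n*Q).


Formula: eta = T * Va / (2 * pi * n * Q)
Step 1 — numerator = T * Va = 68587 * 10.45 = 716734.15
Step 2 — 2 * pi * n = 2 * pi * 3.58 = 22.493803
Step 3 — denominator = 22.493803 * 45403 = 1021286.14
Step 4 — eta = 716734.15 / 1021286.14 ≈ 0.70180 (5 s.f.)

0.70180


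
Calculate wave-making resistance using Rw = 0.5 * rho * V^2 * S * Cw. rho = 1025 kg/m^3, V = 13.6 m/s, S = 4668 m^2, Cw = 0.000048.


Formula: Rw = 0.5 * rho * V^2 * S * Cw
Step 1 — V^2 = 13.6^2 = 184.96
Step 2 — 0.5 * rho * V^2 = 0.5 * 1025 * 184.96 = 94792.0
Step 3 — Rw = 94792.0 * 4668 * 0.000048 ≈ 21239 N (5 s.f.)

21239 N


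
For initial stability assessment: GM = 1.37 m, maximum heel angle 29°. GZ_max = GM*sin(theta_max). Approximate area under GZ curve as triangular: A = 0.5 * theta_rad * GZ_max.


Formula: GZ_max = GM * sin(theta); Area = 0.5 * theta_rad * GZ_max
Step 1 — GZ_max = 1.37 * sin(29°) = 1.37 * 0.48481 = 0.66419 m
Step 2 — theta_rad = 29 * pi/180 = 0.506145 rad
Step 3 — Area = 0.5 * 0.506145 * 0.66419 ≈ 0.16809 m·rad (5 s.f.)

0.16809 m·rad


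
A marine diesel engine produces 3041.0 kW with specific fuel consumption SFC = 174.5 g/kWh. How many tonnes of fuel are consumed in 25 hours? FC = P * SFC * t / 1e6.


Formula: FC (tonnes) = P * SFC * t / 1,000,000
Step 1 — P * SFC * t = 3041.0 * 174.5 * 25 = 13266362.5 g
Step 2 — FC (tonnes) = 13266362.5 / 1,000,000 ≈ 13.266 tonnes (5 s.f.)

13.266 tonnes


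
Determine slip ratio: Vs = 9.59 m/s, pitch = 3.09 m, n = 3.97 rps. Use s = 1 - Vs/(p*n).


Formula: s = 1 - Vs / (p * n)
Step 1 — p * n = 3.09 * 3.97 = 12.2673
Step 2 — Vs / (p*n) = 9.59 / 12.2673 = 0.781753 (6 d.p.)
Step 3 — s = 1 - 0.781753 = 0.218247

0.218247


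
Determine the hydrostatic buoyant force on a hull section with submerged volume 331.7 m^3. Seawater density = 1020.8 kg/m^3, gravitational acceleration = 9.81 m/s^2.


Formula: Fb = rho * g * V
Substituting: Fb = 1020.8 * 9.81 * 331.7
Intermediate: 1020.8 * 9.81 = 10014.048
Result: Fb = 10014.048 * 331.7 ≈ 3321700 N (5 s.f.)

3321700 N


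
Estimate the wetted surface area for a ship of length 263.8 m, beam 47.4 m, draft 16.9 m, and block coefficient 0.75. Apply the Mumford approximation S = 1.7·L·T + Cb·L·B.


Formula: S = 1.7*L*T + V/T with V = Cb*L*B*T, i.e. S = L * (1.7*T + Cb*B)
Step 1 — 1.7*T = 1.7 * 16.9 = 28.73 m
Step 2 — Cb*B = 0.75 * 47.4 = 35.55 m
Step 3 — 1.7*T + Cb*B = 28.73 + 35.55 = 64.28 m
Step 4 — S = 263.8 * 64.28 ≈ 16957 m^2 (5 s.f.)

16957 m^2


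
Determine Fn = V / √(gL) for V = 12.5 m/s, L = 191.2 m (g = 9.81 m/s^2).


Formula: Fn = V / sqrt(g * L)
Step 1 — g * L = 9.81 * 191.2 = 1875.672
Step 2 — sqrt(g * L) = sqrt(1875.672) = 43.309029
Step 3 — Fn = 12.5 / 43.309029 ≈ 0.28862 (5 s.f.)

0.28862


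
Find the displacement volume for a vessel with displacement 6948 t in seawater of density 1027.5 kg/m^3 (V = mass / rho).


Formula: V = mass / rho
Step 1 — convert tonnes to kg: 6948 t * 1000 = 6948000 kg
Step 2 — V = 6948000 / 1027.5 ≈ 6762.0 m^3 (5 s.f.)

6762.0 m^3


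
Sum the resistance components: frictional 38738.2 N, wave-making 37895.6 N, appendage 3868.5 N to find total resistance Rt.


Formula: Rt = Rf + Rw + Ra
Substituting: Rt = 38738.2 + 37895.6 + 3868.5
Result: Rt = 80502.3 N

80502.3 N


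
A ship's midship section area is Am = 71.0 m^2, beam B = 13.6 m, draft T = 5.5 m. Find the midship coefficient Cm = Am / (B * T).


Formula: Cm = Am / (B * T)
Step 1 — B * T = 13.6 * 5.5 = 74.8 m^2
Step 2 — Cm = 71.0 / 74.8 ≈ 0.94920 (5 s.f.)

0.94920


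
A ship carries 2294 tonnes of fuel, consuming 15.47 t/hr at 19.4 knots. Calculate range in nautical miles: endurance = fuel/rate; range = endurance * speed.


Formula: endurance = fuel / rate; range = endurance * speed
Step 1 — endurance = 2294 / 15.47 = 148.287 hours
Step 2 — range = 148.287 * 19.4 ≈ 2876.8 nautical miles (5 s.f.)

2876.8 NM


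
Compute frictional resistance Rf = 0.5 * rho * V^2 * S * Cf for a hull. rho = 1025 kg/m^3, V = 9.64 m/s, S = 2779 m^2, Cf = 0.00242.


Formula: Rf = 0.5 * rho * V^2 * S * Cf
Step 1 — V^2 = 9.64^2 = 92.9296
Step 2 — 0.5 * rho * V^2 = 0.5 * 1025 * 92.9296 = 47626.42
Step 3 — Rf = 47626.42 * 2779 * 0.00242 ≈ 320300 N (5 s.f.)

320300 N


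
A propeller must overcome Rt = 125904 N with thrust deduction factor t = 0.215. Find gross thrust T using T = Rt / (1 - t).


Formula: T = Rt / (1 - t)
Step 1 — (1 - t) = 1 - 0.215 = 0.785
Step 2 — T = 125904 / 0.785 ≈ 160390 N (5 s.f.)

160390 N


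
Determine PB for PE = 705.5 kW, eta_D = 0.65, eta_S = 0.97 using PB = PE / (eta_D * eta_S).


Formula: PB = PE / (eta_D * eta_S)
Step 1 — combined efficiency = eta_D * eta_S = 0.65 * 0.97 = 0.6305
Step 2 — PB = 705.5 / 0.6305 ≈ 1119.0 kW (5 s.f.)

1119.0 kW


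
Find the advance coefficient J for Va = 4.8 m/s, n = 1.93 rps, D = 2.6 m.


Formula: J = Va / (n * D)
Step 1 — n * D = 1.93 * 2.6 = 5.018
Step 2 — J = 4.8 / 5.018 ≈ 0.95656 (5 s.f.)

0.95656


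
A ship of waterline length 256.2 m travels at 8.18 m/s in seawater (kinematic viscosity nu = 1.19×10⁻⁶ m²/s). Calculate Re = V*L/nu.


Formula: Re = V * L / nu
Step 1 — V * L = 8.18 * 256.2 = 2095.716 m^2/s
Step 2 — Re = 2095.716 / 1.19e-6 = 1.76e+09

1.76e+09


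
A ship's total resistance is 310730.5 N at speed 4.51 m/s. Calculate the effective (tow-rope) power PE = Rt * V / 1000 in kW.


Formula: PE = Rt * V / 1000 (kW)
Step 1 — PE (W) = 310730.5 * 4.51 = 1401394.555 W
Step 2 — PE (kW) = 1401394.555 / 1000 ≈ 1401.4 kW (5 s.f.)

1401.4 kW


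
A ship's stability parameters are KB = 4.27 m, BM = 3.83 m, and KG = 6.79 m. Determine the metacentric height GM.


Formula: GM = KB + BM - KG
Step 1 — KM = KB + BM = 4.27 + 3.83 = 8.1 m
Step 2 — GM = KM - KG = 8.1 - 6.79 = 1.31 m

1.31 m


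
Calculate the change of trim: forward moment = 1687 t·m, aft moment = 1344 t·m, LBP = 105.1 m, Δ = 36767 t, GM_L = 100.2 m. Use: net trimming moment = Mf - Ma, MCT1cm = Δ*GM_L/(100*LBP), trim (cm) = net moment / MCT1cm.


Formula: net trimming moment = Mf - Ma; MCT1cm = Δ*GM_L/(100*LBP); trim = net moment / MCT1cm
Step 1 — net trimming moment = 1687 - 1344 = 343 t·m
Step 2 — MCT1cm = 36767 * 100.2 / (100 * 105.1) = 350.5284 t·m/cm
Step 3 — trim = 343 / 350.5284 ≈ 0.97852 cm (5 s.f.)

0.97852 cm


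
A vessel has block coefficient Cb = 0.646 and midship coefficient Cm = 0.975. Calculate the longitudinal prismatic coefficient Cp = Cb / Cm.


Formula: Cp = Cb / Cm
Substituting: Cp = 0.646 / 0.975
Result: Cp ≈ 0.66256 (5 s.f.)

0.66256


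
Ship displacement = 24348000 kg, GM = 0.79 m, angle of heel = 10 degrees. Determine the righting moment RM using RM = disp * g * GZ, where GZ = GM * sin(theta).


Formula: GZ = GM * sin(theta); RM = disp * g * GZ
Step 1 — GZ = 0.79 * sin(10°) = 0.79 * 0.173648 = 0.137182 m
Step 2 — RM = 24348000 * 9.81 * 0.137182 ≈ 32766000 N·m (5 s.f.)

32766000 N·m


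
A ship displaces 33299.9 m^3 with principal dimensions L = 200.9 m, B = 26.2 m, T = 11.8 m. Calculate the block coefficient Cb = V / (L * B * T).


Formula: Cb = V / (L * B * T)
Step 1 — L * B * T = 200.9 * 26.2 * 11.8 = 62110.244 m^3
Step 2 — Cb = 33299.9 / 62110.244 ≈ 0.53614 (5 s.f.)

0.53614


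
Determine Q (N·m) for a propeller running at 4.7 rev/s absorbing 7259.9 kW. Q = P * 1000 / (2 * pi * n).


Formula: Q = P_W / (2 * pi * n)
Step 1 — P_W = 7259.9 kW * 1000 = 7259900.0 W
Step 2 — 2 * pi * n = 2 * pi * 4.7 = 29.530971
Step 3 — Q = 7259900.0 / 29.530971 ≈ 245840 N·m (5 s.f.)

245840 N·m


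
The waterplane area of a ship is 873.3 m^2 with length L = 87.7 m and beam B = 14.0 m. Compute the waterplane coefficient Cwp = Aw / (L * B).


Formula: Cwp = Aw / (L * B)
Step 1 — L * B = 87.7 * 14.0 = 1227.8 m^2
Step 2 — Cwp = 873.3 / 1227.8 ≈ 0.71127 (5 s.f.)

0.71127


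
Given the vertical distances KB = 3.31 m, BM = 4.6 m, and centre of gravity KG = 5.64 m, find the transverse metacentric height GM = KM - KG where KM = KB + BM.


Formula: GM = KB + BM - KG
Step 1 — KM = KB + BM = 3.31 + 4.6 = 7.91 m
Step 2 — GM = KM - KG = 7.91 - 5.64 = 2.27 m

2.27 m


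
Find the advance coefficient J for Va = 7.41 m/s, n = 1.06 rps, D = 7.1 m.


Formula: J = Va / (n * D)
Step 1 — n * D = 1.06 * 7.1 = 7.526
Step 2 — J = 7.41 / 7.526 ≈ 0.98459 (5 s.f.)

0.98459


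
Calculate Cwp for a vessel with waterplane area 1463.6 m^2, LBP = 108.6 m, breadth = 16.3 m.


Formula: Cwp = Aw / (L * B)
Step 1 — L * B = 108.6 * 16.3 = 1770.18 m^2
Step 2 — Cwp = 1463.6 / 1770.18 ≈ 0.82681 (5 s.f.)

0.82681


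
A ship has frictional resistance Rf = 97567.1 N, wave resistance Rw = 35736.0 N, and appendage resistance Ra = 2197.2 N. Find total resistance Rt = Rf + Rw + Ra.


Formula: Rt = Rf + Rw + Ra
Substituting: Rt = 97567.1 + 35736.0 + 2197.2
Result: Rt = 135500.3 N

135500.3 N


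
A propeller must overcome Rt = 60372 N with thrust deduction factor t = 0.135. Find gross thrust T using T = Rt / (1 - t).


Formula: T = Rt / (1 - t)
Step 1 — (1 - t) = 1 - 0.135 = 0.865
Step 2 — T = 60372 / 0.865 ≈ 69794 N (5 s.f.)

69794 N


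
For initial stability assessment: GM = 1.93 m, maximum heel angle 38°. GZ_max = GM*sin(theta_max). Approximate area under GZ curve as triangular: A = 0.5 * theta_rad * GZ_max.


Formula: GZ_max = GM * sin(theta); Area = 0.5 * theta_rad * GZ_max
Step 1 — GZ_max = 1.93 * sin(38°) = 1.93 * 0.615661 = 1.188226 m
Step 2 — theta_rad = 38 * pi/180 = 0.663225 rad
Step 3 — Area = 0.5 * 0.663225 * 1.188226 ≈ 0.39403 m·rad (5 s.f.)

0.39403 m·rad


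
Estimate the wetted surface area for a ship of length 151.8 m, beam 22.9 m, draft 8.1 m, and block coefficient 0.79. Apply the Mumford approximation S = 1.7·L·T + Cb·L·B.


Formula: S = 1.7*L*T + V/T with V = Cb*L*B*T, i.e. S = L * (1.7*T + Cb*B)
Step 1 — 1.7*T = 1.7 * 8.1 = 13.77 m
Step 2 — Cb*B = 0.79 * 22.9 = 18.091 m
Step 3 — 1.7*T + Cb*B = 13.77 + 18.091 = 31.861 m
Step 4 — S = 151.8 * 31.861 ≈ 4836.5 m^2 (5 s.f.)

4836.5 m^2


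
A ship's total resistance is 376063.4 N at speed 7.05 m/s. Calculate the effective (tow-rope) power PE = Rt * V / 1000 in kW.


Formula: PE = Rt * V / 1000 (kW)
Step 1 — PE (W) = 376063.4 * 7.05 = 2651246.97 W
Step 2 — PE (kW) = 2651246.97 / 1000 ≈ 2651.2 kW (5 s.f.)

2651.2 kW


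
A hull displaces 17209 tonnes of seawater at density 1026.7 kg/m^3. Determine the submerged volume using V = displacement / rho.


Formula: V = mass / rho
Step 1 — convert tonnes to kg: 17209 t * 1000 = 17209000 kg
Step 2 — V = 17209000 / 1026.7 ≈ 16761 m^3 (5 s.f.)

16761 m^3


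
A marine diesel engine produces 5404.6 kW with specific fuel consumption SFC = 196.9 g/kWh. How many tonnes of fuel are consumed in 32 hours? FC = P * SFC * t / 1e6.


Formula: FC (tonnes) = P * SFC * t / 1,000,000
Step 1 — P * SFC * t = 5404.6 * 196.9 * 32 = 34053303.68 g
Step 2 — FC (tonnes) = 34053303.68 / 1,000,000 ≈ 34.053 tonnes (5 s.f.)

34.053 tonnes


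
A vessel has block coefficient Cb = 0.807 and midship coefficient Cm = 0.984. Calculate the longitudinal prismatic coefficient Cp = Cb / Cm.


Formula: Cp = Cb / Cm
Substituting: Cp = 0.807 / 0.984
Result: Cp ≈ 0.82012 (5 s.f.)

0.82012


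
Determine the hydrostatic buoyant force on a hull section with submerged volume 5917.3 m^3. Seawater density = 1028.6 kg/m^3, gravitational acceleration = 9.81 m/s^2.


Formula: Fb = rho * g * V
Substituting: Fb = 1028.6 * 9.81 * 5917.3
Intermediate: 1028.6 * 9.81 = 10090.566
Result: Fb = 10090.566 * 5917.3 ≈ 59709000 N (5 s.f.)

59709000 N


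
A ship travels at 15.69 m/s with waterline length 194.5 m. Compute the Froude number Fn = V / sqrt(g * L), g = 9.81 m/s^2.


Formula: Fn = V / sqrt(g * L)
Step 1 — g * L = 9.81 * 194.5 = 1908.045
Step 2 — sqrt(g * L) = sqrt(1908.045) = 43.681174
Step 3 — Fn = 15.69 / 43.681174 ≈ 0.35919 (5 s.f.)

0.35919


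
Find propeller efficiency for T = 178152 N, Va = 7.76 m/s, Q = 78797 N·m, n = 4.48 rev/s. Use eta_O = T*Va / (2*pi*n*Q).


Formula: eta = T * Va / (2 * pi * n * Q)
Step 1 — numerator = T * Va = 178152 * 7.76 = 1382459.52
Step 2 — 2 * pi * n = 2 * pi * 4.48 = 28.14867
Step 3 — denominator = 28.14867 * 78797 = 2218030.75
Step 4 — eta = 1382459.52 / 2218030.75 ≈ 0.62328 (5 s.f.)

0.62328


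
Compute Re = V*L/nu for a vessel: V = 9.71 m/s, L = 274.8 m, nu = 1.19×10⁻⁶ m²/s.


Formula: Re = V * L / nu
Step 1 — V * L = 9.71 * 274.8 = 2668.308 m^2/s
Step 2 — Re = 2668.308 / 1.19e-6 = 2.24e+09

2.24e+09


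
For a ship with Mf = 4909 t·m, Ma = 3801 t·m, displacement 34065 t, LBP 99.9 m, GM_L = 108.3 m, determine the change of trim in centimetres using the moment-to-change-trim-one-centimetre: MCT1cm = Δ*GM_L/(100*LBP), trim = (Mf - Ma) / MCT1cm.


Formula: net trimming moment = Mf - Ma; MCT1cm = Δ*GM_L/(100*LBP); trim = net moment / MCT1cm
Step 1 — net trimming moment = 4909 - 3801 = 1108 t·m
Step 2 — MCT1cm = 34065 * 108.3 / (100 * 99.9) = 369.2932 t·m/cm
Step 3 — trim = 1108 / 369.2932 ≈ 3.0003 cm (5 s.f.)

3.0003 cm


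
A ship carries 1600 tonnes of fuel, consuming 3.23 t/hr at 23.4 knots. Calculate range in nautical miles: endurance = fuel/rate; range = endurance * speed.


Formula: endurance = fuel / rate; range = endurance * speed
Step 1 — endurance = 1600 / 3.23 = 495.356 hours
Step 2 — range = 495.356 * 23.4 ≈ 11591 nautical miles (5 s.f.)

11591 NM


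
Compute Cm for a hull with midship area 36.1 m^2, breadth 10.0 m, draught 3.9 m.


Formula: Cm = Am / (B * T)
Step 1 — B * T = 10.0 * 3.9 = 39.0 m^2
Step 2 — Cm = 36.1 / 39.0 ≈ 0.92564 (5 s.f.)

0.92564


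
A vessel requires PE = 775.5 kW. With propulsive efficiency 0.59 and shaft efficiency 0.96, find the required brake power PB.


Formula: PB = PE / (eta_D * eta_S)
Step 1 — combined efficiency = eta_D * eta_S = 0.59 * 0.96 = 0.5664
Step 2 — PB = 775.5 / 0.5664 ≈ 1369.2 kW (5 s.f.)

1369.2 kW


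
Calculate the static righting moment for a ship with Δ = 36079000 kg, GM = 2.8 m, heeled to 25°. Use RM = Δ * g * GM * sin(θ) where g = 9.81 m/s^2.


Formula: GZ = GM * sin(theta); RM = disp * g * GZ
Step 1 — GZ = 2.8 * sin(25°) = 2.8 * 0.422618 = 1.18333 m
Step 2 — RM = 36079000 * 9.81 * 1.18333 ≈ 418820000 N·m (5 s.f.)

418820000 N·m


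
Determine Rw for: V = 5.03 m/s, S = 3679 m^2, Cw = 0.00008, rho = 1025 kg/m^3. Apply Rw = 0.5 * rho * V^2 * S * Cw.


Formula: Rw = 0.5 * rho * V^2 * S * Cw
Step 1 — V^2 = 5.03^2 = 25.3009
Step 2 — 0.5 * rho * V^2 = 0.5 * 1025 * 25.3009 = 12966.71125
Step 3 — Rw = 12966.71125 * 3679 * 0.00008 ≈ 3816.4 N (5 s.f.)

3816.4 N


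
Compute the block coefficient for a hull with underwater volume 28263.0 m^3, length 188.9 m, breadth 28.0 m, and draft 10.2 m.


Formula: Cb = V / (L * B * T)
Step 1 — L * B * T = 188.9 * 28.0 * 10.2 = 53949.84 m^3
Step 2 — Cb = 28263.0 / 53949.84 ≈ 0.52388 (5 s.f.)

0.52388


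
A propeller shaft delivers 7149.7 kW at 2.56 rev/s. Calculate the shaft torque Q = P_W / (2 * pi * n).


Formula: Q = P_W / (2 * pi * n)
Step 1 — P_W = 7149.7 kW * 1000 = 7149700.0 W
Step 2 — 2 * pi * n = 2 * pi * 2.56 = 16.084954
Step 3 — Q = 7149700.0 / 16.084954 ≈ 444500 N·m (5 s.f.)

444500 N·m


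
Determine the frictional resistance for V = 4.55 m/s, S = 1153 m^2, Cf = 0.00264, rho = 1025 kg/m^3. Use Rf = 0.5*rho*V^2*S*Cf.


Formula: Rf = 0.5 * rho * V^2 * S * Cf
Step 1 — V^2 = 4.55^2 = 20.7025
Step 2 — 0.5 * rho * V^2 = 0.5 * 1025 * 20.7025 = 10610.03125
Step 3 — Rf = 10610.03125 * 1153 * 0.00264 ≈ 32296 N (5 s.f.)

32296 N


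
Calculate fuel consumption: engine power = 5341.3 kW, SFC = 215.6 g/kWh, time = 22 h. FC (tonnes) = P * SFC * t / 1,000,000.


Formula: FC (tonnes) = P * SFC * t / 1,000,000
Step 1 — P * SFC * t = 5341.3 * 215.6 * 22 = 25334854.16 g
Step 2 — FC (tonnes) = 25334854.16 / 1,000,000 ≈ 25.335 tonnes (5 s.f.)

25.335 tonnes


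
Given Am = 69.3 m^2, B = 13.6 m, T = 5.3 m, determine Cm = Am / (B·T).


Formula: Cm = Am / (B * T)
Step 1 — B * T = 13.6 * 5.3 = 72.08 m^2
Step 2 — Cm = 69.3 / 72.08 ≈ 0.96143 (5 s.f.)

0.96143


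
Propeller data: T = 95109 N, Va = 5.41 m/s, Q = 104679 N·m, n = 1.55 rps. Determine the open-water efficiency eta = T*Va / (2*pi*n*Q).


Formula: eta = T * Va / (2 * pi * n * Q)
Step 1 — numerator = T * Va = 95109 * 5.41 = 514539.69
Step 2 — 2 * pi * n = 2 * pi * 1.55 = 9.738937
Step 3 — denominator = 9.738937 * 104679 = 1019462.19
Step 4 — eta = 514539.69 / 1019462.19 ≈ 0.50472 (5 s.f.)

0.50472


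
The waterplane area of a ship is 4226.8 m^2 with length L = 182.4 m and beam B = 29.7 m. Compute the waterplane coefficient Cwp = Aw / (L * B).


Formula: Cwp = Aw / (L * B)
Step 1 — L * B = 182.4 * 29.7 = 5417.28 m^2
Step 2 — Cwp = 4226.8 / 5417.28 ≈ 0.78024 (5 s.f.)

0.78024


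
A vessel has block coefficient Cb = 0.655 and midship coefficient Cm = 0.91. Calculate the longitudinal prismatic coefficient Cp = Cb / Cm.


Formula: Cp = Cb / Cm
Substituting: Cp = 0.655 / 0.91
Result: Cp ≈ 0.71978 (5 s.f.)

0.71978


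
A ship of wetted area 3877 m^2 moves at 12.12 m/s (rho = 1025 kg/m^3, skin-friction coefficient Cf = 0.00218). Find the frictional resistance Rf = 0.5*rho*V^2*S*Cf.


Formula: Rf = 0.5 * rho * V^2 * S * Cf
Step 1 — V^2 = 12.12^2 = 146.8944
Step 2 — 0.5 * rho * V^2 = 0.5 * 1025 * 146.8944 = 75283.38
Step 3 — Rf = 75283.38 * 3877 * 0.00218 ≈ 636280 N (5 s.f.)

636280 N


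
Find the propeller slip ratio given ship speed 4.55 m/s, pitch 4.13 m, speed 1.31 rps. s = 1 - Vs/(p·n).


Formula: s = 1 - Vs / (p * n)
Step 1 — p * n = 4.13 * 1.31 = 5.4103
Step 2 — Vs / (p*n) = 4.55 / 5.4103 = 0.840988 (6 d.p.)
Step 3 — s = 1 - 0.840988 = 0.159012

0.159012


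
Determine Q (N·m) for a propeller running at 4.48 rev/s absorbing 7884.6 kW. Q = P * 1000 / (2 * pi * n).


Formula: Q = P_W / (2 * pi * n)
Step 1 — P_W = 7884.6 kW * 1000 = 7884600.0 W
Step 2 — 2 * pi * n = 2 * pi * 4.48 = 28.14867
Step 3 — Q = 7884600.0 / 28.14867 ≈ 280110 N·m (5 s.f.)

280110 N·m


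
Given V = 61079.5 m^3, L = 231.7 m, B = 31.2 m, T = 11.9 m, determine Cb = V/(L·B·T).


Formula: Cb = V / (L * B * T)
Step 1 — L * B * T = 231.7 * 31.2 * 11.9 = 86025.576 m^3
Step 2 — Cb = 61079.5 / 86025.576 ≈ 0.71002 (5 s.f.)

0.71002


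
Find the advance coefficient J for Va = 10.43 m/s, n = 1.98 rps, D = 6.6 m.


Formula: J = Va / (n * D)
Step 1 — n * D = 1.98 * 6.6 = 13.068
Step 2 — J = 10.43 / 13.068 ≈ 0.79813 (5 s.f.)

0.79813


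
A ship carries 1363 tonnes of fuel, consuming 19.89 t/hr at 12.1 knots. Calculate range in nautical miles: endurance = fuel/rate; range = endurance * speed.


Formula: endurance = fuel / rate; range = endurance * speed
Step 1 — endurance = 1363 / 19.89 = 68.5269 hours
Step 2 — range = 68.5269 * 12.1 ≈ 829.18 nautical miles (5 s.f.)

829.18 NM


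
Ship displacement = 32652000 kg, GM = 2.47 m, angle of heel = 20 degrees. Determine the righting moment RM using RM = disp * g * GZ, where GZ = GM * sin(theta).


Formula: GZ = GM * sin(theta); RM = disp * g * GZ
Step 1 — GZ = 2.47 * sin(20°) = 2.47 * 0.34202 = 0.844789 m
Step 2 — RM = 32652000 * 9.81 * 0.844789 ≈ 270600000 N·m (5 s.f.)

270600000 N·m


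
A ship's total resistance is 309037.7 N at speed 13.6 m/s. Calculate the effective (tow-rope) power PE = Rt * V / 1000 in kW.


Formula: PE = Rt * V / 1000 (kW)
Step 1 — PE (W) = 309037.7 * 13.6 = 4202912.72 W
Step 2 — PE (kW) = 4202912.72 / 1000 ≈ 4202.9 kW (5 s.f.)

4202.9 kW


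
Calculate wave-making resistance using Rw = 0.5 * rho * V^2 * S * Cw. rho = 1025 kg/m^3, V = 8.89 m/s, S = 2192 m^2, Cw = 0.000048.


Formula: Rw = 0.5 * rho * V^2 * S * Cw
Step 1 — V^2 = 8.89^2 = 79.0321
Step 2 — 0.5 * rho * V^2 = 0.5 * 1025 * 79.0321 = 40503.95125
Step 3 — Rw = 40503.95125 * 2192 * 0.000048 ≈ 4261.7 N (5 s.f.)

4261.7 N


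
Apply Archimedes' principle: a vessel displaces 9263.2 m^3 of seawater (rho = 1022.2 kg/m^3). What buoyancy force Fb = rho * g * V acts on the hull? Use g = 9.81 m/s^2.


Formula: Fb = rho * g * V
Substituting: Fb = 1022.2 * 9.81 * 9263.2
Intermediate: 1022.2 * 9.81 = 10027.782
Result: Fb = 10027.782 * 9263.2 ≈ 92889000 N (5 s.f.)

92889000 N


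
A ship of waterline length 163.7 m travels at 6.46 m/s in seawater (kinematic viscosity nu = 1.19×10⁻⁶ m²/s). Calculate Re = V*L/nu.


Formula: Re = V * L / nu
Step 1 — V * L = 6.46 * 163.7 = 1057.502 m^2/s
Step 2 — Re = 1057.502 / 1.19e-6 = 8.89e+08

8.89e+08


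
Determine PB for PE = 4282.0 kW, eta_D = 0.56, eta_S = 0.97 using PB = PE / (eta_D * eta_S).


Formula: PB = PE / (eta_D * eta_S)
Step 1 — combined efficiency = eta_D * eta_S = 0.56 * 0.97 = 0.5432
Step 2 — PB = 4282.0 / 0.5432 ≈ 7882.9 kW (5 s.f.)

7882.9 kW


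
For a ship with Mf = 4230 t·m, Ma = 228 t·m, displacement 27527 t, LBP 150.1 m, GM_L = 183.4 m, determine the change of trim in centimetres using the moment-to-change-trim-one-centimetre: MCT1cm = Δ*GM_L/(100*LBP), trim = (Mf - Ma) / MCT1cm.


Formula: net trimming moment = Mf - Ma; MCT1cm = Δ*GM_L/(100*LBP); trim = net moment / MCT1cm
Step 1 — net trimming moment = 4230 - 228 = 4002 t·m
Step 2 — MCT1cm = 27527 * 183.4 / (100 * 150.1) = 336.3392 t·m/cm
Step 3 — trim = 4002 / 336.3392 ≈ 11.899 cm (5 s.f.)

11.899 cm


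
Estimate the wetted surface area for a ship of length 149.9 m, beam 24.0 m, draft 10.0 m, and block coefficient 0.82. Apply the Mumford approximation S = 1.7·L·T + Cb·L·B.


Formula: S = 1.7*L*T + V/T with V = Cb*L*B*T, i.e. S = L * (1.7*T + Cb*B)
Step 1 — 1.7*T = 1.7 * 10.0 = 17.0 m
Step 2 — Cb*B = 0.82 * 24.0 = 19.68 m
Step 3 — 1.7*T + Cb*B = 17.0 + 19.68 = 36.68 m
Step 4 — S = 149.9 * 36.68 ≈ 5498.3 m^2 (5 s.f.)

5498.3 m^2


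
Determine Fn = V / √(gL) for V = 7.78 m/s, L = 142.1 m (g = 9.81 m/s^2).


Formula: Fn = V / sqrt(g * L)
Step 1 — g * L = 9.81 * 142.1 = 1394.001
Step 2 — sqrt(g * L) = sqrt(1394.001) = 37.336323
Step 3 — Fn = 7.78 / 37.336323 ≈ 0.20838 (5 s.f.)

0.20838


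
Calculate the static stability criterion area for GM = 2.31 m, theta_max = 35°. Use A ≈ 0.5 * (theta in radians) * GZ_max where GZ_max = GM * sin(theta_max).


Formula: GZ_max = GM * sin(theta); Area = 0.5 * theta_rad * GZ_max
Step 1 — GZ_max = 2.31 * sin(35°) = 2.31 * 0.573576 = 1.324961 m
Step 2 — theta_rad = 35 * pi/180 = 0.610865 rad
Step 3 — Area = 0.5 * 0.610865 * 1.324961 ≈ 0.40469 m·rad (5 s.f.)

0.40469 m·rad


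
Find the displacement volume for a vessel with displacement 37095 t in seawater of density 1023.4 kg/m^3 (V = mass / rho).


Formula: V = mass / rho
Step 1 — convert tonnes to kg: 37095 t * 1000 = 37095000 kg
Step 2 — V = 37095000 / 1023.4 ≈ 36247 m^3 (5 s.f.)

36247 m^3


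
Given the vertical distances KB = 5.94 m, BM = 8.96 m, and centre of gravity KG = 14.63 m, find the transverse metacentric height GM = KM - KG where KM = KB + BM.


Formula: GM = KB + BM - KG
Step 1 — KM = KB + BM = 5.94 + 8.96 = 14.9 m
Step 2 — GM = KM - KG = 14.9 - 14.63 = 0.27 m

0.27 m


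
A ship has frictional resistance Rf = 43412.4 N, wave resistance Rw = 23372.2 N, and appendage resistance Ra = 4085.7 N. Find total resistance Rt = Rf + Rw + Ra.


Formula: Rt = Rf + Rw + Ra
Substituting: Rt = 43412.4 + 23372.2 + 4085.7
Result: Rt = 70870.3 N

70870.3 N


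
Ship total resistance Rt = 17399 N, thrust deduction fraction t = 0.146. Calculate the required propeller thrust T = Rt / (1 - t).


Formula: T = Rt / (1 - t)
Step 1 — (1 - t) = 1 - 0.146 = 0.854
Step 2 — T = 17399 / 0.854 ≈ 20374 N (5 s.f.)

20374 N


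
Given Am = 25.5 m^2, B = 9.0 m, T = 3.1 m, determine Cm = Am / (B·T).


Formula: Cm = Am / (B * T)
Step 1 — B * T = 9.0 * 3.1 = 27.9 m^2
Step 2 — Cm = 25.5 / 27.9 ≈ 0.91398 (5 s.f.)

0.91398


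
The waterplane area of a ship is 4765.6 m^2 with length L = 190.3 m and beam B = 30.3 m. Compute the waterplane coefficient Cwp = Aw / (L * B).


Formula: Cwp = Aw / (L * B)
Step 1 — L * B = 190.3 * 30.3 = 5766.09 m^2
Step 2 — Cwp = 4765.6 / 5766.09 ≈ 0.82649 (5 s.f.)

0.82649


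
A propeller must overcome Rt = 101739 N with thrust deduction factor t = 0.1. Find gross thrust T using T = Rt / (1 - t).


Formula: T = Rt / (1 - t)
Step 1 — (1 - t) = 1 - 0.1 = 0.9
Step 2 — T = 101739 / 0.9 ≈ 113040 N (5 s.f.)

113040 N


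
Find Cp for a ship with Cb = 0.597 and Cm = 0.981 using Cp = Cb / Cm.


Formula: Cp = Cb / Cm
Substituting: Cp = 0.597 / 0.981
Result: Cp ≈ 0.60856 (5 s.f.)

0.60856


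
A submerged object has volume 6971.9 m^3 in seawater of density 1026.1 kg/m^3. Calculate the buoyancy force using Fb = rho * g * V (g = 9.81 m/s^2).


Formula: Fb = rho * g * V
Substituting: Fb = 1026.1 * 9.81 * 6971.9
Intermediate: 1026.1 * 9.81 = 10066.041
Result: Fb = 10066.041 * 6971.9 ≈ 70179000 N (5 s.f.)

70179000 N


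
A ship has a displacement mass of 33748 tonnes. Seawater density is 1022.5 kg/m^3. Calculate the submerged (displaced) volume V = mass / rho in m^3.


Formula: V = mass / rho
Step 1 — convert tonnes to kg: 33748 t * 1000 = 33748000 kg
Step 2 — V = 33748000 / 1022.5 ≈ 33005 m^3 (5 s.f.)

33005 m^3


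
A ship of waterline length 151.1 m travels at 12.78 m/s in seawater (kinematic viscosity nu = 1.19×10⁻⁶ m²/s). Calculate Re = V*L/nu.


Formula: Re = V * L / nu
Step 1 — V * L = 12.78 * 151.1 = 1931.058 m^2/s
Step 2 — Re = 1931.058 / 1.19e-6 = 1.62e+09

1.62e+09


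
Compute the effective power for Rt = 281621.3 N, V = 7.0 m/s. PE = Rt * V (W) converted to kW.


Formula: PE = Rt * V / 1000 (kW)
Step 1 — PE (W) = 281621.3 * 7.0 = 1971349.1 W
Step 2 — PE (kW) = 1971349.1 / 1000 ≈ 1971.3 kW (5 s.f.)

1971.3 kW


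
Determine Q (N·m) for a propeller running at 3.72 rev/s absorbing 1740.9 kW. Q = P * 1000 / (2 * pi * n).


Formula: Q = P_W / (2 * pi * n)
Step 1 — P_W = 1740.9 kW * 1000 = 1740900.0 W
Step 2 — 2 * pi * n = 2 * pi * 3.72 = 23.373449
Step 3 — Q = 1740900.0 / 23.373449 ≈ 74482 N·m (5 s.f.)

74482 N·m


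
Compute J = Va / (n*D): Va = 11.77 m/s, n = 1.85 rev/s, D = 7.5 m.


Formula: J = Va / (n * D)
Step 1 — n * D = 1.85 * 7.5 = 13.875
Step 2 — J = 11.77 / 13.875 ≈ 0.84829 (5 s.f.)

0.84829


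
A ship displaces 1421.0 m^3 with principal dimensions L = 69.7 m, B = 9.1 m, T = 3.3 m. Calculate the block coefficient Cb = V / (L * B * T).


Formula: Cb = V / (L * B * T)
Step 1 — L * B * T = 69.7 * 9.1 * 3.3 = 2093.091 m^3
Step 2 — Cb = 1421.0 / 2093.091 ≈ 0.67890 (5 s.f.)

0.67890


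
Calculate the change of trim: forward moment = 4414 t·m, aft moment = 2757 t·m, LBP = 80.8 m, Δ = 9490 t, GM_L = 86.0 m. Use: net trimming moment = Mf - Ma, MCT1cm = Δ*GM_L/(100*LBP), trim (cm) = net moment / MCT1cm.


Formula: net trimming moment = Mf - Ma; MCT1cm = Δ*GM_L/(100*LBP); trim = net moment / MCT1cm
Step 1 — net trimming moment = 4414 - 2757 = 1657 t·m
Step 2 — MCT1cm = 9490 * 86.0 / (100 * 80.8) = 101.0074 t·m/cm
Step 3 — trim = 1657 / 101.0074 ≈ 16.405 cm (5 s.f.)

16.405 cm


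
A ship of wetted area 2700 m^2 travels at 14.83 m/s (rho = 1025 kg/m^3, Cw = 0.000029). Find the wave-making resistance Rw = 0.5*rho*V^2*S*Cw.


Formula: Rw = 0.5 * rho * V^2 * S * Cw
Step 1 — V^2 = 14.83^2 = 219.9289
Step 2 — 0.5 * rho * V^2 = 0.5 * 1025 * 219.9289 = 112713.56125
Step 3 — Rw = 112713.56125 * 2700 * 0.000029 ≈ 8825.5 N (5 s.f.)

8825.5 N


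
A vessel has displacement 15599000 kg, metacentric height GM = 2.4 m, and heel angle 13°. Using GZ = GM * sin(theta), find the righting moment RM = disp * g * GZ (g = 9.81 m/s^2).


Formula: GZ = GM * sin(theta); RM = disp * g * GZ
Step 1 — GZ = 2.4 * sin(13°) = 2.4 * 0.224951 = 0.539882 m
Step 2 — RM = 15599000 * 9.81 * 0.539882 ≈ 82616000 N·m (5 s.f.)

82616000 N·m


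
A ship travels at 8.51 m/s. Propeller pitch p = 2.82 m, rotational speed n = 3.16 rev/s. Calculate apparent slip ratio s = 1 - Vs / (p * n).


Formula: s = 1 - Vs / (p * n)
Step 1 — p * n = 2.82 * 3.16 = 8.9112
Step 2 — Vs / (p*n) = 8.51 / 8.9112 = 0.954978 (6 d.p.)
Step 3 — s = 1 - 0.954978 = 0.045022

0.045022


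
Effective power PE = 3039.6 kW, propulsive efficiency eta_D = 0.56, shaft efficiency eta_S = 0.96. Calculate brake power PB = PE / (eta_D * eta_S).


Formula: PB = PE / (eta_D * eta_S)
Step 1 — combined efficiency = eta_D * eta_S = 0.56 * 0.96 = 0.5376
Step 2 — PB = 3039.6 / 0.5376 ≈ 5654.0 kW (5 s.f.)

5654.0 kW


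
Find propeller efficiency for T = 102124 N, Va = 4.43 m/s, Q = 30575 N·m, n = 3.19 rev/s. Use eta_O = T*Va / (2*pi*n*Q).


Formula: eta = T * Va / (2 * pi * n * Q)
Step 1 — numerator = T * Va = 102124 * 4.43 = 452409.32
Step 2 — 2 * pi * n = 2 * pi * 3.19 = 20.043361
Step 3 — denominator = 20.043361 * 30575 = 612825.76
Step 4 — eta = 452409.32 / 612825.76 ≈ 0.73823 (5 s.f.)

0.73823


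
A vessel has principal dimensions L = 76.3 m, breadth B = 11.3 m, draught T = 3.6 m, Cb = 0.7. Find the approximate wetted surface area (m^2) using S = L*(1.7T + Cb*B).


Formula: S = 1.7*L*T + V/T with V = Cb*L*B*T, i.e. S = L * (1.7*T + Cb*B)
Step 1 — 1.7*T = 1.7 * 3.6 = 6.12 m
Step 2 — Cb*B = 0.7 * 11.3 = 7.91 m
Step 3 — 1.7*T + Cb*B = 6.12 + 7.91 = 14.03 m
Step 4 — S = 76.3 * 14.03 ≈ 1070.5 m^2 (5 s.f.)

1070.5 m^2


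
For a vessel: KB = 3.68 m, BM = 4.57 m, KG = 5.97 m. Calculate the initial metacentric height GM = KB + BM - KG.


Formula: GM = KB + BM - KG
Step 1 — KM = KB + BM = 3.68 + 4.57 = 8.25 m
Step 2 — GM = KM - KG = 8.25 - 5.97 = 2.28 m

2.28 m


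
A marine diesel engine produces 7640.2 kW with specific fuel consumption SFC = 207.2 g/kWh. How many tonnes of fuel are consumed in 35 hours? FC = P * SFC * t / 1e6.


Formula: FC (tonnes) = P * SFC * t / 1,000,000
Step 1 — P * SFC * t = 7640.2 * 207.2 * 35 = 55406730.4 g
Step 2 — FC (tonnes) = 55406730.4 / 1,000,000 ≈ 55.407 tonnes (5 s.f.)

55.407 tonnes


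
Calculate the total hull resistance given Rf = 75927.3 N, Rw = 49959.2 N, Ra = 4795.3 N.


Formula: Rt = Rf + Rw + Ra
Substituting: Rt = 75927.3 + 49959.2 + 4795.3
Result: Rt = 130681.8 N

130681.8 N


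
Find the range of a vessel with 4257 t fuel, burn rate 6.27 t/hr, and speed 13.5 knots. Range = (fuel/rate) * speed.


Formula: endurance = fuel / rate; range = endurance * speed
Step 1 — endurance = 4257 / 6.27 = 678.9474 hours
Step 2 — range = 678.9474 * 13.5 ≈ 9165.8 nautical miles (5 s.f.)

9165.8 NM


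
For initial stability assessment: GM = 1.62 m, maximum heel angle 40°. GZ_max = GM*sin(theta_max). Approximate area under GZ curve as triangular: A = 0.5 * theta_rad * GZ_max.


Formula: GZ_max = GM * sin(theta); Area = 0.5 * theta_rad * GZ_max
Step 1 — GZ_max = 1.62 * sin(40°) = 1.62 * 0.642788 = 1.041317 m
Step 2 — theta_rad = 40 * pi/180 = 0.698132 rad
Step 3 — Area = 0.5 * 0.698132 * 1.041317 ≈ 0.36349 m·rad (5 s.f.)

0.36349 m·rad


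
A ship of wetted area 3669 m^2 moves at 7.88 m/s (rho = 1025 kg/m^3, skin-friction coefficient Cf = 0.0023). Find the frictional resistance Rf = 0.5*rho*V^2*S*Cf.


Formula: Rf = 0.5 * rho * V^2 * S * Cf
Step 1 — V^2 = 7.88^2 = 62.0944
Step 2 — 0.5 * rho * V^2 = 0.5 * 1025 * 62.0944 = 31823.38
Step 3 — Rf = 31823.38 * 3669 * 0.0023 ≈ 268550 N (5 s.f.)

268550 N


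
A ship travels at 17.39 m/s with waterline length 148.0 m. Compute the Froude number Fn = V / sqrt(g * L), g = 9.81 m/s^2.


Formula: Fn = V / sqrt(g * L)
Step 1 — g * L = 9.81 * 148.0 = 1451.88
Step 2 — sqrt(g * L) = sqrt(1451.88) = 38.103543
Step 3 — Fn = 17.39 / 38.103543 ≈ 0.45639 (5 s.f.)

0.45639


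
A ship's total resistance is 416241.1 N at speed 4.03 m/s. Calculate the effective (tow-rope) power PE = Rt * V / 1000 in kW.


Formula: PE = Rt * V / 1000 (kW)
Step 1 — PE (W) = 416241.1 * 4.03 = 1677451.633 W
Step 2 — PE (kW) = 1677451.633 / 1000 ≈ 1677.5 kW (5 s.f.)

1677.5 kW


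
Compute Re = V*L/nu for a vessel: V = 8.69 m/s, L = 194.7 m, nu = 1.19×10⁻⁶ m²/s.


Formula: Re = V * L / nu
Step 1 — V * L = 8.69 * 194.7 = 1691.943 m^2/s
Step 2 — Re = 1691.943 / 1.19e-6 = 1.42e+09

1.42e+09


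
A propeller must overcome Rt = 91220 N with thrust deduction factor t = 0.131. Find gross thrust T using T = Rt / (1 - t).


Formula: T = Rt / (1 - t)
Step 1 — (1 - t) = 1 - 0.131 = 0.869
Step 2 — T = 91220 / 0.869 ≈ 104970 N (5 s.f.)

104970 N


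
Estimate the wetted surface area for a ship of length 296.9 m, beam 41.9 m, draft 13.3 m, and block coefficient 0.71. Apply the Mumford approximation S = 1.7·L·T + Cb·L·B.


Formula: S = 1.7*L*T + V/T with V = Cb*L*B*T, i.e. S = L * (1.7*T + Cb*B)
Step 1 — 1.7*T = 1.7 * 13.3 = 22.61 m
Step 2 — Cb*B = 0.71 * 41.9 = 29.749 m
Step 3 — 1.7*T + Cb*B = 22.61 + 29.749 = 52.359 m
Step 4 — S = 296.9 * 52.359 ≈ 15545 m^2 (5 s.f.)

15545 m^2


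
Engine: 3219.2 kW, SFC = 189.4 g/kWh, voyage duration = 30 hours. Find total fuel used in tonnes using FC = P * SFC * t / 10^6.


Formula: FC (tonnes) = P * SFC * t / 1,000,000
Step 1 — P * SFC * t = 3219.2 * 189.4 * 30 = 18291494.4 g
Step 2 — FC (tonnes) = 18291494.4 / 1,000,000 ≈ 18.291 tonnes (5 s.f.)

18.291 tonnes


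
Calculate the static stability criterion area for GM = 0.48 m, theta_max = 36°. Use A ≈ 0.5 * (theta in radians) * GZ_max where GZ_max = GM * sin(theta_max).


Formula: GZ_max = GM * sin(theta); Area = 0.5 * theta_rad * GZ_max
Step 1 — GZ_max = 0.48 * sin(36°) = 0.48 * 0.587785 = 0.282137 m
Step 2 — theta_rad = 36 * pi/180 = 0.628319 rad
Step 3 — Area = 0.5 * 0.628319 * 0.282137 ≈ 0.088636 m·rad (5 s.f.)

0.088636 m·rad


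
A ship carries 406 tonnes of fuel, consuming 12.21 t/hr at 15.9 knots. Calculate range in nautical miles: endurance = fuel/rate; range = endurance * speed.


Formula: endurance = fuel / rate; range = endurance * speed
Step 1 — endurance = 406 / 12.21 = 33.2514 hours
Step 2 — range = 33.2514 * 15.9 ≈ 528.70 nautical miles (5 s.f.)

528.70 NM


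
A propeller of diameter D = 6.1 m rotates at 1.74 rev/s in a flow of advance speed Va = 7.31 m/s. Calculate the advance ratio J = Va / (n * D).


Formula: J = Va / (n * D)
Step 1 — n * D = 1.74 * 6.1 = 10.614
Step 2 — J = 7.31 / 10.614 ≈ 0.68871 (5 s.f.)

0.68871


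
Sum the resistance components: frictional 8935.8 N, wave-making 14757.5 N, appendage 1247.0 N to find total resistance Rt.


Formula: Rt = Rf + Rw + Ra
Substituting: Rt = 8935.8 + 14757.5 + 1247.0
Result: Rt = 24940.3 N

24940.3 N


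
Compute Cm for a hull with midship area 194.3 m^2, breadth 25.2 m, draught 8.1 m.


Formula: Cm = Am / (B * T)
Step 1 — B * T = 25.2 * 8.1 = 204.12 m^2
Step 2 — Cm = 194.3 / 204.12 ≈ 0.95189 (5 s.f.)

0.95189


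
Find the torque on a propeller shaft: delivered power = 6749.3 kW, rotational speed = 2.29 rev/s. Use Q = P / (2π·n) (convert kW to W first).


Formula: Q = P_W / (2 * pi * n)
Step 1 — P_W = 6749.3 kW * 1000 = 6749300.0 W
Step 2 — 2 * pi * n = 2 * pi * 2.29 = 14.388494
Step 3 — Q = 6749300.0 / 14.388494 ≈ 469080 N·m (5 s.f.)

469080 N·m


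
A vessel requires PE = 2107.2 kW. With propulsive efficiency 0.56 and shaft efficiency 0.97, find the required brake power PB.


Formula: PB = PE / (eta_D * eta_S)
Step 1 — combined efficiency = eta_D * eta_S = 0.56 * 0.97 = 0.5432
Step 2 — PB = 2107.2 / 0.5432 ≈ 3879.2 kW (5 s.f.)

3879.2 kW


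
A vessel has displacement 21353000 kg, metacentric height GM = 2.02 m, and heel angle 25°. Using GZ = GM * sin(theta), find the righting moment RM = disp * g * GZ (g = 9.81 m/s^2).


Formula: GZ = GM * sin(theta); RM = disp * g * GZ
Step 1 — GZ = 2.02 * sin(25°) = 2.02 * 0.422618 = 0.853688 m
Step 2 — RM = 21353000 * 9.81 * 0.853688 ≈ 178820000 N·m (5 s.f.)

178820000 N·m


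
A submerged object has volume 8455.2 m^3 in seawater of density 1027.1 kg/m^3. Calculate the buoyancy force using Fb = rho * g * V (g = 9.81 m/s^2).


Formula: Fb = rho * g * V
Substituting: Fb = 1027.1 * 9.81 * 8455.2
Intermediate: 1027.1 * 9.81 = 10075.851
Result: Fb = 10075.851 * 8455.2 ≈ 85193000 N (5 s.f.)

85193000 N
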